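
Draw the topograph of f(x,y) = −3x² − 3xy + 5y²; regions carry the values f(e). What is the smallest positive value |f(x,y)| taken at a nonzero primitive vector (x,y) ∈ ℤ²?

descent: ρ → (5,3,-3)  [lands on river]
river: ρ → (-3,3,5)
river: ρ → (5,7,-1)
river: ρ → (-1,7,5)
closes: descent 1, river 4
min |a| on river = 1

1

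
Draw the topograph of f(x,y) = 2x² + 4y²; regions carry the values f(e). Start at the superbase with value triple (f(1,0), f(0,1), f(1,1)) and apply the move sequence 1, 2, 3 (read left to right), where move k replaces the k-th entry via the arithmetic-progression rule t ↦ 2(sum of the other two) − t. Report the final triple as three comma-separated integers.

start (2,4,6) = (f(1,0),f(0,1),f(1,1))
replace slot 1: 2·(4+6) − 2 = 18 → (18,4,6)
replace slot 2: 2·(18+6) − 4 = 44 → (18,44,6)
replace slot 3: 2·(18+44) − 6 = 118 → (18,44,118)

18,44,118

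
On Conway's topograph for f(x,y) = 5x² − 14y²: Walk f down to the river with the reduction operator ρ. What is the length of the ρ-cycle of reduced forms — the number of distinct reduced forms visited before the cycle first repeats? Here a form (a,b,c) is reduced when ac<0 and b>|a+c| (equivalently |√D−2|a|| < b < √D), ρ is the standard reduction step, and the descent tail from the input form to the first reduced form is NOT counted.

D = 280, ⌊√D⌋ = 16
descent: ρ → (-14,0,5)
descent: ρ → (5,10,-9)  [lands on river]
river: ρ → (-9,8,6)
river: ρ → (6,16,-1)
river: ρ → (-1,16,6)
river: ρ → (6,8,-9)
river: ρ → (-9,10,5)
ρ-cycle length = 6 (tail of 2 descent steps not counted)

6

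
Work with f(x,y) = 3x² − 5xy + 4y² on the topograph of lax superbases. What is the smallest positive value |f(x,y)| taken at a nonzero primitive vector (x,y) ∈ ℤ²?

translate: b→1 (≡-5 mod 6), so (3,-5,4)→(3,1,2)
flip: (3,1,2)→(2,-1,3)
reduced (well bottom): (2,-1,3) with a≤c, −a<b≤a
well minimum = a = 2

2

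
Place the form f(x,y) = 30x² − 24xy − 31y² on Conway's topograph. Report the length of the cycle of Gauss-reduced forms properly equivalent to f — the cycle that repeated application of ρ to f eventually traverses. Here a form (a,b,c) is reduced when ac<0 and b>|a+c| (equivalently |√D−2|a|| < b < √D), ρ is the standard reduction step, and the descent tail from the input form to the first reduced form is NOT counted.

D = 4296, ⌊√D⌋ = 65
descent: ρ → (-31,24,30)  [lands on river]
river: ρ → (30,36,-25)
river: ρ → (-25,64,2)
river: ρ → (2,64,-25)
river: ρ → (-25,36,30)
river: ρ → (30,24,-31)
river: ρ → (-31,38,23)
river: ρ → (23,54,-15)
river: ρ → (-15,36,50)
river: ρ → (50,64,-1)
river: ρ → (-1,64,50)
river: ρ → (50,36,-15)
river: ρ → (-15,54,23)
river: ρ → (23,38,-31)
ρ-cycle length = 14 (tail of 1 descent step not counted)

14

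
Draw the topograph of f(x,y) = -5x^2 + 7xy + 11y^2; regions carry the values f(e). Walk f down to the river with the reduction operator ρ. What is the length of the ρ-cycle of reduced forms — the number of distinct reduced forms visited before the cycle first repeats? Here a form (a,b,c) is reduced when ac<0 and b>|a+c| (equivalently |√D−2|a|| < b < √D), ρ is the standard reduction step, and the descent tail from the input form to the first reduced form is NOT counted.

D = 269, ⌊√D⌋ = 16
river: ρ → (11,15,-1)
river: ρ → (-1,15,11)
river: ρ → (11,7,-5)
river: ρ → (-5,13,5)
river: ρ → (5,7,-11)
river: ρ → (-11,15,1)
river: ρ → (1,15,-11)
river: ρ → (-11,7,5)
river: ρ → (5,13,-5)
river: ρ → (-5,7,11)
ρ-cycle length = 10 (tail of 0 descent steps not counted)

10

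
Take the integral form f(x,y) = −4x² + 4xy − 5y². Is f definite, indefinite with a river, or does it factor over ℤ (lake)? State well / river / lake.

D = b²−4ac = 4² − 4·(-4)·(-5) = -64
D < 0 ⇒ definite ⇒ every region one sign ⇒ single well

well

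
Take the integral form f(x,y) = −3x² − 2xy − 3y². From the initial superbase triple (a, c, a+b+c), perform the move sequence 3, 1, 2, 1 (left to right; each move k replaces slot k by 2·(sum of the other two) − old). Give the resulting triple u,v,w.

start (-3,-3,-8) = (f(1,0),f(0,1),f(1,1))
replace slot 3: 2·((-3)+(-3)) − (-8) = -4 → (-3,-3,-4)
replace slot 1: 2·((-3)+(-4)) − (-3) = -11 → (-11,-3,-4)
replace slot 2: 2·((-11)+(-4)) − (-3) = -27 → (-11,-27,-4)
replace slot 1: 2·((-27)+(-4)) − (-11) = -51 → (-51,-27,-4)

-51,-27,-4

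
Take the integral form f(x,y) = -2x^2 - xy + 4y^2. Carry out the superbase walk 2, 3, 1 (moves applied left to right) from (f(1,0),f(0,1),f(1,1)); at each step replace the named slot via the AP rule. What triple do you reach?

start (-2,4,1) = (f(1,0),f(0,1),f(1,1))
replace slot 2: 2·((-2)+1) − 4 = -6 → (-2,-6,1)
replace slot 3: 2·((-2)+(-6)) − 1 = -17 → (-2,-6,-17)
replace slot 1: 2·((-6)+(-17)) − (-2) = -44 → (-44,-6,-17)

-44,-6,-17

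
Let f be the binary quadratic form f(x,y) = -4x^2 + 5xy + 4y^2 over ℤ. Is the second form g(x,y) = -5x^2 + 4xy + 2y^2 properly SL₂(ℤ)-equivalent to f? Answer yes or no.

D₁ = 89, D₂ = 56
discriminants differ ⇒ not SL₂(ℤ)-equivalent

no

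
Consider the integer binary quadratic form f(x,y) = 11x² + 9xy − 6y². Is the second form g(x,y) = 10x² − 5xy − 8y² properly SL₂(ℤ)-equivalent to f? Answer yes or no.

D₁ = 345, D₂ = 345
river cycle of f (length 10): (-6, 15, 5), (5, 15, -6), (-6, 9, 11), (11, 13, -4), (-4, 11, 14), (14, 17, -1), (-1, 17, 14), (14, 11, -4), (-4, 13, 11), (11, 9, -6)
river cycle of g (length 10): (-8, 5, 10), (10, 15, -3), (-3, 15, 10), (10, 5, -8), (-8, 11, 7), (7, 17, -2), (-2, 15, 15), (15, 15, -2), (-2, 17, 7), (7, 11, -8)
cycles differ ⇒ inequivalent

no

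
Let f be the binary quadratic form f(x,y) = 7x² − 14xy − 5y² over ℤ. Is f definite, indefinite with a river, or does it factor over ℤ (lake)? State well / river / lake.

D = b²−4ac = (-14)² − 4·7·(-5) = 336
D > 0 non-square ⇒ indefinite ⇒ periodic river

river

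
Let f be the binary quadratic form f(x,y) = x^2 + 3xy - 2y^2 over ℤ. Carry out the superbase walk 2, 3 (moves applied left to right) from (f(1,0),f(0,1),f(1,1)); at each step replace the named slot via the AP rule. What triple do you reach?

start (1,-2,2) = (f(1,0),f(0,1),f(1,1))
replace slot 2: 2·(1+2) − (-2) = 8 → (1,8,2)
replace slot 3: 2·(1+8) − 2 = 16 → (1,8,16)

1,8,16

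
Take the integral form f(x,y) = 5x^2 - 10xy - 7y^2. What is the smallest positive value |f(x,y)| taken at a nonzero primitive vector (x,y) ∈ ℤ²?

descent: ρ → (-7,10,5)  [lands on river]
river: ρ → (5,10,-7)
river: ρ → (-7,4,8)
river: ρ → (8,12,-3)
river: ρ → (-3,12,8)
river: ρ → (8,4,-7)
closes: descent 1, river 6
min |a| on river = 3

3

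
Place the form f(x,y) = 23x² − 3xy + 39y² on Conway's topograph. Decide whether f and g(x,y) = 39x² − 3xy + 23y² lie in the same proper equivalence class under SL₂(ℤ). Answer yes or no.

D₁ = -3579, D₂ = -3579
f: reduced (well bottom): (23,-3,39) with a≤c, −a<b≤a
g: flip: (39,-3,23)→(23,3,39)
g: reduced (well bottom): (23,3,39) with a≤c, −a<b≤a
reduced forms (23, -3, 39) vs (23, 3, 39) ⇒ inequivalent

no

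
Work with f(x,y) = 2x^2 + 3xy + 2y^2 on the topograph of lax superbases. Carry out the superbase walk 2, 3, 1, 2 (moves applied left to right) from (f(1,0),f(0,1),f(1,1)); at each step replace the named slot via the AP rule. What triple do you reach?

start (2,2,7) = (f(1,0),f(0,1),f(1,1))
replace slot 2: 2·(2+7) − 2 = 16 → (2,16,7)
replace slot 3: 2·(2+16) − 7 = 29 → (2,16,29)
replace slot 1: 2·(16+29) − 2 = 88 → (88,16,29)
replace slot 2: 2·(88+29) − 16 = 218 → (88,218,29)

88,218,29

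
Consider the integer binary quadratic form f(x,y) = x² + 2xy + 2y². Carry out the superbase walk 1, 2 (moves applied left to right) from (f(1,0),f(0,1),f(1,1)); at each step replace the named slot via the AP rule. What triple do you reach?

start (1,2,5) = (f(1,0),f(0,1),f(1,1))
replace slot 1: 2·(2+5) − 1 = 13 → (13,2,5)
replace slot 2: 2·(13+5) − 2 = 34 → (13,34,5)

13,34,5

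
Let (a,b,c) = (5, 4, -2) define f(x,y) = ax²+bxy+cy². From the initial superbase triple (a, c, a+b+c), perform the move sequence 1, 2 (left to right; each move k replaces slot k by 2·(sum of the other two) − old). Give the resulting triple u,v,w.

start (5,-2,7) = (f(1,0),f(0,1),f(1,1))
replace slot 1: 2·((-2)+7) − 5 = 5 → (5,-2,7)
replace slot 2: 2·(5+7) − (-2) = 26 → (5,26,7)

5,26,7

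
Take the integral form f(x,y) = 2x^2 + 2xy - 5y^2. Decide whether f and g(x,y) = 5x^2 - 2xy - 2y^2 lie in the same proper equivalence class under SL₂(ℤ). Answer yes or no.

D₁ = 44, D₂ = 44
river cycle of f (length 2): (2, 6, -1), (-1, 6, 2)
river cycle of g (length 2): (-2, 6, 1), (1, 6, -2)
cycles differ ⇒ inequivalent

no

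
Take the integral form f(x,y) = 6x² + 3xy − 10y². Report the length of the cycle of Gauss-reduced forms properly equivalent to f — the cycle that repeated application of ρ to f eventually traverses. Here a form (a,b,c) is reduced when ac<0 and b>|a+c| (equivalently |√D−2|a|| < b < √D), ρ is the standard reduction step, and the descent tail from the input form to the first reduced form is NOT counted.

D = 249, ⌊√D⌋ = 15
descent: ρ → (-10,-3,6)
descent: ρ → (6,15,-1)  [lands on river]
river: ρ → (-1,15,6)
river: ρ → (6,9,-7)
river: ρ → (-7,5,8)
river: ρ → (8,11,-4)
river: ρ → (-4,13,5)
river: ρ → (5,7,-10)
river: ρ → (-10,13,2)
river: ρ → (2,15,-3)
river: ρ → (-3,15,2)
river: ρ → (2,13,-10)
river: ρ → (-10,7,5)
river: ρ → (5,13,-4)
river: ρ → (-4,11,8)
river: ρ → (8,5,-7)
river: ρ → (-7,9,6)
ρ-cycle length = 16 (tail of 2 descent steps not counted)

16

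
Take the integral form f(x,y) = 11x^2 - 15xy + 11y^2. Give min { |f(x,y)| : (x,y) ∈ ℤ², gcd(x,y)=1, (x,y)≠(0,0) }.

translate: b→7 (≡-15 mod 22), so (11,-15,11)→(11,7,7)
flip: (11,7,7)→(7,-7,11)
translate: b→7 (≡-7 mod 14), so (7,-7,11)→(7,7,11)
reduced (well bottom): (7,7,11) with a≤c, −a<b≤a
well minimum = a = 7

7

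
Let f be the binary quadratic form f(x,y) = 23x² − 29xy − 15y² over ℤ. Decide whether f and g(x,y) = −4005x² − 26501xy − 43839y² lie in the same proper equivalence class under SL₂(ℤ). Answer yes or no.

D₁ = 2221, D₂ = 2221
river cycle of f (length 58): (-15, 29, 23), (23, 17, -21), (-21, 25, 19), (19, 13, -27), (-27, 41, 5), (5, 39, -35), (-35, 31, 9), (9, 41, -15), (-15, 19, 31), (31, 43, -3), … (48 more)
river cycle of g (length 58): (-21, 25, 19), (19, 13, -27), (-27, 41, 5), (5, 39, -35), (-35, 31, 9), (9, 41, -15), (-15, 19, 31), (31, 43, -3), (-3, 47, 1), (1, 47, -3), … (48 more)
cycles coincide ⇒ equivalent

yes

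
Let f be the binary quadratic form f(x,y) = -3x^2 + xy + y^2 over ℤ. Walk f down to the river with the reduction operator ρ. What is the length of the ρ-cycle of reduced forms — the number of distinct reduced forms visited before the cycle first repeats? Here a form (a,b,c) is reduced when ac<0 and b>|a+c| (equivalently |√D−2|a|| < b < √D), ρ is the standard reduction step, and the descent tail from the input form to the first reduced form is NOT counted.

D = 13, ⌊√D⌋ = 3
descent: ρ → (1,3,-1)  [lands on river]
river: ρ → (-1,3,1)
ρ-cycle length = 2 (tail of 1 descent step not counted)

2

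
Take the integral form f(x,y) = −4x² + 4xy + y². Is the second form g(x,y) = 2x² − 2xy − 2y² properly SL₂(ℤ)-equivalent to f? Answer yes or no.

D₁ = 32, D₂ = 20
discriminants differ ⇒ not SL₂(ℤ)-equivalent

no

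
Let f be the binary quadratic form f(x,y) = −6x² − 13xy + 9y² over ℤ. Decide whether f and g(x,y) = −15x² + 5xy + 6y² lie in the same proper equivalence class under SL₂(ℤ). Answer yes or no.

D₁ = 385, D₂ = 385
river cycle of f (length 12): (9, 13, -6), (-6, 11, 11), (11, 11, -6), (-6, 13, 9), (9, 5, -10), (-10, 15, 4), (4, 17, -6), (-6, 19, 1), (1, 19, -6), (-6, 17, 4), … (2 more)
river cycle of g (length 12): (6, 19, -1), (-1, 19, 6), (6, 17, -4), (-4, 15, 10), (10, 5, -9), (-9, 13, 6), (6, 11, -11), (-11, 11, 6), (6, 13, -9), (-9, 5, 10), … (2 more)
cycles differ ⇒ inequivalent

no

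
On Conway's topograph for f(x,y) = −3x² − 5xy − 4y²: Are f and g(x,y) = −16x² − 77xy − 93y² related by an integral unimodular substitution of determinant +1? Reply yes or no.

D₁ = -23, D₂ = -23
f is negative-definite; reduce −f:
−f: translate: b→-1 (≡5 mod 6), so (3,5,4)→(3,-1,2)
−f: flip: (3,-1,2)→(2,1,3)
−f: reduced (well bottom): (2,1,3) with a≤c, −a<b≤a
flip sign back: reduced form of f is (-2,-1,-3)
g is negative-definite; reduce −g:
−g: translate: b→13 (≡77 mod 32), so (16,77,93)→(16,13,3)
−g: flip: (16,13,3)→(3,-13,16)
−g: translate: b→-1 (≡-13 mod 6), so (3,-13,16)→(3,-1,2)
−g: flip: (3,-1,2)→(2,1,3)
−g: reduced (well bottom): (2,1,3) with a≤c, −a<b≤a
flip sign back: reduced form of g is (-2,-1,-3)
reduced forms (-2, -1, -3) vs (-2, -1, -3) ⇒ equivalent

yes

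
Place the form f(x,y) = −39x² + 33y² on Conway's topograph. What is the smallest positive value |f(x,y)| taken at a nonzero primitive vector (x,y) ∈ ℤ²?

descent: ρ → (33,66,-6)  [lands on river]
river: ρ → (-6,66,33)
closes: descent 1, river 2
min |a| on river = 6

6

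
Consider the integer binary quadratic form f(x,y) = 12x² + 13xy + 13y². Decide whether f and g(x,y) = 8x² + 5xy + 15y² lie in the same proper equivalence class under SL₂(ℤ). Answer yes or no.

D₁ = -455, D₂ = -455
f: translate: b→-11 (≡13 mod 24), so (12,13,13)→(12,-11,12)
f: flip: (12,-11,12)→(12,11,12)
f: reduced (well bottom): (12,11,12) with a≤c, −a<b≤a
g: reduced (well bottom): (8,5,15) with a≤c, −a<b≤a
reduced forms (12, 11, 12) vs (8, 5, 15) ⇒ inequivalent

no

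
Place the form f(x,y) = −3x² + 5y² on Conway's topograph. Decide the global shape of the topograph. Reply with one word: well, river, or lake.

D = b²−4ac = 0² − 4·(-3)·5 = 60
D > 0 non-square ⇒ indefinite ⇒ periodic river

river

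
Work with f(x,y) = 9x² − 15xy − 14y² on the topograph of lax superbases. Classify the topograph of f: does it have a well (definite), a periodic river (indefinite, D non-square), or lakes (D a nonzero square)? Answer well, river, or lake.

D = b²−4ac = (-15)² − 4·9·(-14) = 729
D = 27² is a perfect square ⇒ form factors over ℤ ⇒ lakes

lake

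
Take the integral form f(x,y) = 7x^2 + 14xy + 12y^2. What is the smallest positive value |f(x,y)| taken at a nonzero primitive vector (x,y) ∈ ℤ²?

translate: b→0 (≡14 mod 14), so (7,14,12)→(7,0,5)
flip: (7,0,5)→(5,0,7)
reduced (well bottom): (5,0,7) with a≤c, −a<b≤a
well minimum = a = 5

5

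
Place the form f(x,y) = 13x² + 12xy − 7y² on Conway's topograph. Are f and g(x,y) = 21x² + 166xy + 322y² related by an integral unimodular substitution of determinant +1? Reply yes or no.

D₁ = 508, D₂ = 508
river cycle of f (length 12): (-7, 16, 9), (9, 20, -3), (-3, 22, 2), (2, 22, -3), (-3, 20, 9), (9, 16, -7), (-7, 12, 13), (13, 14, -6), (-6, 22, 1), (1, 22, -6), … (2 more)
river cycle of g (length 12): (-6, 14, 13), (13, 12, -7), (-7, 16, 9), (9, 20, -3), (-3, 22, 2), (2, 22, -3), (-3, 20, 9), (9, 16, -7), (-7, 12, 13), (13, 14, -6), … (2 more)
cycles coincide ⇒ equivalent

yes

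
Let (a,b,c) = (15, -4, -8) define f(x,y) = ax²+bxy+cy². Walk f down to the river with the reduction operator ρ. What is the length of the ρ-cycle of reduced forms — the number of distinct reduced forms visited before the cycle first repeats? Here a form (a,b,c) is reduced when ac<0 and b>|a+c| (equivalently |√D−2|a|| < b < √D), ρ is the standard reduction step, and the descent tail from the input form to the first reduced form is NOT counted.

D = 496, ⌊√D⌋ = 22
descent: ρ → (-8,20,3)  [lands on river]
river: ρ → (3,22,-1)
river: ρ → (-1,22,3)
river: ρ → (3,20,-8)
river: ρ → (-8,12,11)
river: ρ → (11,10,-9)
river: ρ → (-9,8,12)
river: ρ → (12,16,-5)
river: ρ → (-5,14,15)
river: ρ → (15,16,-4)
river: ρ → (-4,16,15)
river: ρ → (15,14,-5)
river: ρ → (-5,16,12)
river: ρ → (12,8,-9)
river: ρ → (-9,10,11)
river: ρ → (11,12,-8)
ρ-cycle length = 16 (tail of 1 descent step not counted)

16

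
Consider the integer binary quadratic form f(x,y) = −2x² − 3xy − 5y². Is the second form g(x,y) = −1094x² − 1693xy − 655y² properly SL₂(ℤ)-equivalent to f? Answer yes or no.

D₁ = -31, D₂ = -31
f is negative-definite; reduce −f:
−f: translate: b→-1 (≡3 mod 4), so (2,3,5)→(2,-1,4)
−f: reduced (well bottom): (2,-1,4) with a≤c, −a<b≤a
flip sign back: reduced form of f is (-2,1,-4)
g is negative-definite; reduce −g:
−g: translate: b→-495 (≡1693 mod 2188), so (1094,1693,655)→(1094,-495,56)
−g: flip: (1094,-495,56)→(56,495,1094)
−g: translate: b→47 (≡495 mod 112), so (56,495,1094)→(56,47,10)
−g: flip: (56,47,10)→(10,-47,56)
−g: translate: b→-7 (≡-47 mod 20), so (10,-47,56)→(10,-7,2)
−g: flip: (10,-7,2)→(2,7,10)
−g: translate: b→-1 (≡7 mod 4), so (2,7,10)→(2,-1,4)
−g: reduced (well bottom): (2,-1,4) with a≤c, −a<b≤a
flip sign back: reduced form of g is (-2,1,-4)
reduced forms (-2, 1, -4) vs (-2, 1, -4) ⇒ equivalent

yes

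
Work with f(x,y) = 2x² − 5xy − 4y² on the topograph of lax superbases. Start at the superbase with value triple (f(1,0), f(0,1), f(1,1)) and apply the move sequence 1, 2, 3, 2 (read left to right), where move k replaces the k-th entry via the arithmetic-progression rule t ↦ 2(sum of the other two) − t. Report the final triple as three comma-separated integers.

start (2,-4,-7) = (f(1,0),f(0,1),f(1,1))
replace slot 1: 2·((-4)+(-7)) − 2 = -24 → (-24,-4,-7)
replace slot 2: 2·((-24)+(-7)) − (-4) = -58 → (-24,-58,-7)
replace slot 3: 2·((-24)+(-58)) − (-7) = -157 → (-24,-58,-157)
replace slot 2: 2·((-24)+(-157)) − (-58) = -304 → (-24,-304,-157)

-24,-304,-157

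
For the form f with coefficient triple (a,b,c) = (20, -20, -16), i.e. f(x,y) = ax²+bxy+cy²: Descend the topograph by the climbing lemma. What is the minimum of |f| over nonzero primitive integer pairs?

descent: ρ → (-16,20,20)  [lands on river]
river: ρ → (20,20,-16)
river: ρ → (-16,12,24)
river: ρ → (24,36,-4)
river: ρ → (-4,36,24)
river: ρ → (24,12,-16)
closes: descent 1, river 6
min |a| on river = 4

4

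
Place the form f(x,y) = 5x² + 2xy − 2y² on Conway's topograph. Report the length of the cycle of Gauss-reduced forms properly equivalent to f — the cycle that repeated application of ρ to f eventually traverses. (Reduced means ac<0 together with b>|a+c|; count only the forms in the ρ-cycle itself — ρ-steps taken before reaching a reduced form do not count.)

D = 44, ⌊√D⌋ = 6
descent: ρ → (-2,6,1)  [lands on river]
river: ρ → (1,6,-2)
ρ-cycle length = 2 (tail of 1 descent step not counted)

2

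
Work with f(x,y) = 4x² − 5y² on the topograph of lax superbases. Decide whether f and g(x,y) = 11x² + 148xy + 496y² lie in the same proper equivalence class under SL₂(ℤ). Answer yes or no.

D₁ = 80, D₂ = 80
river cycle of f (length 2): (4, 8, -1), (-1, 8, 4)
river cycle of g (length 2): (-1, 8, 4), (4, 8, -1)
cycles coincide ⇒ equivalent

yes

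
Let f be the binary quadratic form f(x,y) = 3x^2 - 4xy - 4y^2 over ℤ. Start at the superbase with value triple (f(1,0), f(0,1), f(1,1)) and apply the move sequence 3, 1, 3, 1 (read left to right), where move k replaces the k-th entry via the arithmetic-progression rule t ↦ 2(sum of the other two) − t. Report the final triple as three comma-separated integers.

start (3,-4,-5) = (f(1,0),f(0,1),f(1,1))
replace slot 3: 2·(3+(-4)) − (-5) = 3 → (3,-4,3)
replace slot 1: 2·((-4)+3) − 3 = -5 → (-5,-4,3)
replace slot 3: 2·((-5)+(-4)) − 3 = -21 → (-5,-4,-21)
replace slot 1: 2·((-4)+(-21)) − (-5) = -45 → (-45,-4,-21)

-45,-4,-21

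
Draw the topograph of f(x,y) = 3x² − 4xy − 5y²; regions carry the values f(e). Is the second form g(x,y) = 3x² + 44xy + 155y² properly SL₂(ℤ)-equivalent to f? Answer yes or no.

D₁ = 76, D₂ = 76
river cycle of f (length 6): (-5, 4, 3), (3, 8, -1), (-1, 8, 3), (3, 4, -5), (-5, 6, 2), (2, 6, -5)
river cycle of g (length 6): (3, 8, -1), (-1, 8, 3), (3, 4, -5), (-5, 6, 2), (2, 6, -5), (-5, 4, 3)
cycles coincide ⇒ equivalent

yes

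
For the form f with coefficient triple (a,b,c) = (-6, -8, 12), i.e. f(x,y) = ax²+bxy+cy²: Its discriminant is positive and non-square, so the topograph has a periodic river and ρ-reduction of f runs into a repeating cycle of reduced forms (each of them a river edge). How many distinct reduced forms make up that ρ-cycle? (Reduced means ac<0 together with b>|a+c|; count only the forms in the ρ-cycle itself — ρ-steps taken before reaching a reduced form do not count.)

D = 352, ⌊√D⌋ = 18
descent: ρ → (12,8,-6)  [lands on river]
river: ρ → (-6,16,4)
river: ρ → (4,16,-6)
river: ρ → (-6,8,12)
river: ρ → (12,16,-2)
river: ρ → (-2,16,12)
ρ-cycle length = 6 (tail of 1 descent step not counted)

6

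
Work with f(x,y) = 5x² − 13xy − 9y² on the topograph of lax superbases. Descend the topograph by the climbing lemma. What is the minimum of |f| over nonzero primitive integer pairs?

descent: ρ → (-9,13,5)  [lands on river]
river: ρ → (5,17,-3)
river: ρ → (-3,13,15)
river: ρ → (15,17,-1)
river: ρ → (-1,17,15)
river: ρ → (15,13,-3)
river: ρ → (-3,17,5)
river: ρ → (5,13,-9)
river: ρ → (-9,5,9)
river: ρ → (9,13,-5)
river: ρ → (-5,17,3)
river: ρ → (3,13,-15)
river: ρ → (-15,17,1)
river: ρ → (1,17,-15)
river: ρ → (-15,13,3)
river: ρ → (3,17,-5)
river: ρ → (-5,13,9)
river: ρ → (9,5,-9)
closes: descent 1, river 18
min |a| on river = 1

1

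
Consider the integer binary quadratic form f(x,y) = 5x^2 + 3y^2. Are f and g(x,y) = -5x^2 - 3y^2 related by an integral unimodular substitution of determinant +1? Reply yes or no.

D₁ = -60, D₂ = -60
f: flip: (5,0,3)→(3,0,5)
f: reduced (well bottom): (3,0,5) with a≤c, −a<b≤a
g is negative-definite; reduce −g:
−g: flip: (5,0,3)→(3,0,5)
−g: reduced (well bottom): (3,0,5) with a≤c, −a<b≤a
flip sign back: reduced form of g is (-3,0,-5)
reduced forms (3, 0, 5) vs (-3, 0, -5) ⇒ inequivalent

no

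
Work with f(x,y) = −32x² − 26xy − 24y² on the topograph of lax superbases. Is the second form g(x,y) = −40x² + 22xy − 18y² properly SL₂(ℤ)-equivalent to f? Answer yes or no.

D₁ = -2396, D₂ = -2396
f is negative-definite; reduce −f:
−f: flip: (32,26,24)→(24,-26,32)
−f: translate: b→22 (≡-26 mod 48), so (24,-26,32)→(24,22,30)
−f: reduced (well bottom): (24,22,30) with a≤c, −a<b≤a
flip sign back: reduced form of f is (-24,-22,-30)
g is negative-definite; reduce −g:
−g: flip: (40,-22,18)→(18,22,40)
−g: translate: b→-14 (≡22 mod 36), so (18,22,40)→(18,-14,36)
−g: reduced (well bottom): (18,-14,36) with a≤c, −a<b≤a
flip sign back: reduced form of g is (-18,14,-36)
reduced forms (-24, -22, -30) vs (-18, 14, -36) ⇒ inequivalent

no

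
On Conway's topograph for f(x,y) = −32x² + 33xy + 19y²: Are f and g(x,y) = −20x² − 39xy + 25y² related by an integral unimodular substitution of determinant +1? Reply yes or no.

D₁ = 3521, D₂ = 3521
river cycle of f (length 56): (19, 43, -22), (-22, 45, 17), (17, 57, -4), (-4, 55, 31), (31, 7, -28), (-28, 49, 10), (10, 51, -23), (-23, 41, 20), (20, 39, -25), (-25, 11, 34), … (46 more)
river cycle of g (length 56): (25, 39, -20), (-20, 41, 23), (23, 51, -10), (-10, 49, 28), (28, 7, -31), (-31, 55, 4), (4, 57, -17), (-17, 45, 22), (22, 43, -19), (-19, 33, 32), … (46 more)
cycles differ ⇒ inequivalent

no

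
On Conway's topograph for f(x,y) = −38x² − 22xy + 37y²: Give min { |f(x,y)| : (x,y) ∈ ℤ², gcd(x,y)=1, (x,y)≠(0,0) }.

descent: ρ → (37,22,-38)  [lands on river]
river: ρ → (-38,54,21)
river: ρ → (21,72,-11)
river: ρ → (-11,60,57)
river: ρ → (57,54,-14)
river: ρ → (-14,58,49)
river: ρ → (49,40,-23)
river: ρ → (-23,52,37)
closes: descent 1, river 8
min |a| on river = 11

11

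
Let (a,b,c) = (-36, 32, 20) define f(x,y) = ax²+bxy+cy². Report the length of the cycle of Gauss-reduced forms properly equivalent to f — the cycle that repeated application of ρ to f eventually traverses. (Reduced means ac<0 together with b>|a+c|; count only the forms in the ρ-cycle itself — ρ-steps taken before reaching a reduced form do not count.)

D = 3904, ⌊√D⌋ = 62
river: ρ → (20,48,-20)
river: ρ → (-20,32,36)
river: ρ → (36,40,-16)
river: ρ → (-16,56,12)
river: ρ → (12,40,-48)
river: ρ → (-48,56,4)
river: ρ → (4,56,-48)
river: ρ → (-48,40,12)
river: ρ → (12,56,-16)
river: ρ → (-16,40,36)
river: ρ → (36,32,-20)
river: ρ → (-20,48,20)
river: ρ → (20,32,-36)
river: ρ → (-36,40,16)
river: ρ → (16,56,-12)
river: ρ → (-12,40,48)
river: ρ → (48,56,-4)
river: ρ → (-4,56,48)
river: ρ → (48,40,-12)
river: ρ → (-12,56,16)
river: ρ → (16,40,-36)
river: ρ → (-36,32,20)
ρ-cycle length = 22 (tail of 0 descent steps not counted)

22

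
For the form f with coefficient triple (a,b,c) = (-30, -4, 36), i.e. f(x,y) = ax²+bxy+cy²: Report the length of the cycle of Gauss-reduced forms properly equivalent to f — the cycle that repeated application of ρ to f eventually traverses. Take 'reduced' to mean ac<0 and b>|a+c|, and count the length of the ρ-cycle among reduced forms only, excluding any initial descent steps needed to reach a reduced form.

D = 4336, ⌊√D⌋ = 65
descent: ρ → (36,4,-30)
descent: ρ → (-30,56,10)  [lands on river]
river: ρ → (10,64,-6)
river: ρ → (-6,56,50)
river: ρ → (50,44,-12)
river: ρ → (-12,52,34)
river: ρ → (34,16,-30)
river: ρ → (-30,44,20)
river: ρ → (20,36,-38)
river: ρ → (-38,40,18)
river: ρ → (18,32,-46)
river: ρ → (-46,60,4)
river: ρ → (4,60,-46)
river: ρ → (-46,32,18)
river: ρ → (18,40,-38)
river: ρ → (-38,36,20)
river: ρ → (20,44,-30)
river: ρ → (-30,16,34)
river: ρ → (34,52,-12)
river: ρ → (-12,44,50)
river: ρ → (50,56,-6)
river: ρ → (-6,64,10)
river: ρ → (10,56,-30)
river: ρ → (-30,64,2)
river: ρ → (2,64,-30)
ρ-cycle length = 24 (tail of 2 descent steps not counted)

24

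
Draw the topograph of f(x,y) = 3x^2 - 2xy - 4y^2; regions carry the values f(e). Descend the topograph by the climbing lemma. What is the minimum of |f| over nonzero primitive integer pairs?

descent: ρ → (-4,2,3)  [lands on river]
river: ρ → (3,4,-3)
river: ρ → (-3,2,4)
river: ρ → (4,6,-1)
river: ρ → (-1,6,4)
river: ρ → (4,2,-3)
river: ρ → (-3,4,3)
river: ρ → (3,2,-4)
river: ρ → (-4,6,1)
river: ρ → (1,6,-4)
closes: descent 1, river 10
min |a| on river = 1

1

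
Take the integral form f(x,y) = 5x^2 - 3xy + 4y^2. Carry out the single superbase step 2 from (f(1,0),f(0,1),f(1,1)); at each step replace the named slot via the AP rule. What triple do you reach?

start (5,4,6) = (f(1,0),f(0,1),f(1,1))
replace slot 2: 2·(5+6) − 4 = 18 → (5,18,6)

5,18,6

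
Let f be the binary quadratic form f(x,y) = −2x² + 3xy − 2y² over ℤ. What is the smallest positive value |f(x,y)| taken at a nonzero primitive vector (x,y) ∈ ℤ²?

translate: b→1 (≡-3 mod 4), so (2,-3,2)→(2,1,1)
flip: (2,1,1)→(1,-1,2)
translate: b→1 (≡-1 mod 2), so (1,-1,2)→(1,1,2)
reduced (well bottom): (1,1,2) with a≤c, −a<b≤a
well minimum |f| = |-1| = 1 (negative-definite)

1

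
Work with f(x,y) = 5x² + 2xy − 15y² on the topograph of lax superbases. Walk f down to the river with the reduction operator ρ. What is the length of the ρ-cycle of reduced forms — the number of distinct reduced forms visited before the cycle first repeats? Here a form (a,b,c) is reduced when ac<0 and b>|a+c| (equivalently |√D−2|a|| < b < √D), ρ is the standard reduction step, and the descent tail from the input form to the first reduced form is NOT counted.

D = 304, ⌊√D⌋ = 17
descent: ρ → (-15,-2,5)
descent: ρ → (5,12,-8)  [lands on river]
river: ρ → (-8,4,9)
river: ρ → (9,14,-3)
river: ρ → (-3,16,4)
river: ρ → (4,16,-3)
river: ρ → (-3,14,9)
river: ρ → (9,4,-8)
river: ρ → (-8,12,5)
river: ρ → (5,8,-12)
river: ρ → (-12,16,1)
river: ρ → (1,16,-12)
river: ρ → (-12,8,5)
ρ-cycle length = 12 (tail of 2 descent steps not counted)

12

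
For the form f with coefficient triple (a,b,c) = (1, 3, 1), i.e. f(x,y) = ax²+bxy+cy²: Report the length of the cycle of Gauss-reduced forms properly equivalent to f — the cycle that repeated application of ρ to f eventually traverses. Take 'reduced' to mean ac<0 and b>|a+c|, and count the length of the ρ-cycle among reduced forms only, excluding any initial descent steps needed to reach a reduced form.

D = 5, ⌊√D⌋ = 2
descent: ρ → (1,1,-1)  [lands on river]
river: ρ → (-1,1,1)
ρ-cycle length = 2 (tail of 1 descent step not counted)

2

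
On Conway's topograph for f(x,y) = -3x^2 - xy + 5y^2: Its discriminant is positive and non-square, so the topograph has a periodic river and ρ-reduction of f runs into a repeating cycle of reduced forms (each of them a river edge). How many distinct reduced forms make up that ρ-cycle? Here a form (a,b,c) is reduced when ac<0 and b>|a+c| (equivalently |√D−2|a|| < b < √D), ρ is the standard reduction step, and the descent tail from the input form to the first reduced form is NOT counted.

D = 61, ⌊√D⌋ = 7
descent: ρ → (5,1,-3)
descent: ρ → (-3,5,3)  [lands on river]
river: ρ → (3,7,-1)
river: ρ → (-1,7,3)
river: ρ → (3,5,-3)
river: ρ → (-3,7,1)
river: ρ → (1,7,-3)
ρ-cycle length = 6 (tail of 2 descent steps not counted)

6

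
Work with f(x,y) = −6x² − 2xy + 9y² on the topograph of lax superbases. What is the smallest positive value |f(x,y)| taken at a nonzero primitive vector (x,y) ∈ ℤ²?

descent: ρ → (9,2,-6)
descent: ρ → (-6,10,5)  [lands on river]
river: ρ → (5,10,-6)
river: ρ → (-6,14,1)
river: ρ → (1,14,-6)
closes: descent 2, river 4
min |a| on river = 1

1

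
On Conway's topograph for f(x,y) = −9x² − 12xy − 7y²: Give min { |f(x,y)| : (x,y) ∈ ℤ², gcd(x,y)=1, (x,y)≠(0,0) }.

translate: b→-6 (≡12 mod 18), so (9,12,7)→(9,-6,4)
flip: (9,-6,4)→(4,6,9)
translate: b→-2 (≡6 mod 8), so (4,6,9)→(4,-2,7)
reduced (well bottom): (4,-2,7) with a≤c, −a<b≤a
well minimum |f| = |-4| = 4 (negative-definite)

4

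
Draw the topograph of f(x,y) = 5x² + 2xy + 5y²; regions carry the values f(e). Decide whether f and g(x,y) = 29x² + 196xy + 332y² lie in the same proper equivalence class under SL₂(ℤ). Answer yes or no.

D₁ = -96, D₂ = -96
f: reduced (well bottom): (5,2,5) with a≤c, −a<b≤a
g: translate: b→22 (≡196 mod 58), so (29,196,332)→(29,22,5)
g: flip: (29,22,5)→(5,-22,29)
g: translate: b→-2 (≡-22 mod 10), so (5,-22,29)→(5,-2,5)
g: flip: (5,-2,5)→(5,2,5)
g: reduced (well bottom): (5,2,5) with a≤c, −a<b≤a
reduced forms (5, 2, 5) vs (5, 2, 5) ⇒ equivalent

yes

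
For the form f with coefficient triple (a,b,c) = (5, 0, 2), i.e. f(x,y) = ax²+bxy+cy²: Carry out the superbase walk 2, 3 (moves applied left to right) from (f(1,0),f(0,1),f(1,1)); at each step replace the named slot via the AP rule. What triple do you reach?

start (5,2,7) = (f(1,0),f(0,1),f(1,1))
replace slot 2: 2·(5+7) − 2 = 22 → (5,22,7)
replace slot 3: 2·(5+22) − 7 = 47 → (5,22,47)

5,22,47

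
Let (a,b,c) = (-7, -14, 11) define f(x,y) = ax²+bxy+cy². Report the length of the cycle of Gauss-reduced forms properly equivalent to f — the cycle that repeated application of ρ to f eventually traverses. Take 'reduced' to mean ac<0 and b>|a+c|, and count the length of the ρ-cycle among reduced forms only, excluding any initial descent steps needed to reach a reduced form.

D = 504, ⌊√D⌋ = 22
descent: ρ → (11,14,-7)  [lands on river]
river: ρ → (-7,14,11)
river: ρ → (11,8,-10)
river: ρ → (-10,12,9)
river: ρ → (9,6,-13)
river: ρ → (-13,20,2)
river: ρ → (2,20,-13)
river: ρ → (-13,6,9)
river: ρ → (9,12,-10)
river: ρ → (-10,8,11)
ρ-cycle length = 10 (tail of 1 descent step not counted)

10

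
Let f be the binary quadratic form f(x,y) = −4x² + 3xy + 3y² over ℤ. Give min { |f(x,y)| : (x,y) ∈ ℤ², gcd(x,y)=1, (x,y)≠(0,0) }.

river: ρ → (3,3,-4)
river: ρ → (-4,5,2)
river: ρ → (2,7,-1)
river: ρ → (-1,7,2)
river: ρ → (2,5,-4)
river: ρ → (-4,3,3)
closes: descent 0, river 6
min |a| on river = 1

1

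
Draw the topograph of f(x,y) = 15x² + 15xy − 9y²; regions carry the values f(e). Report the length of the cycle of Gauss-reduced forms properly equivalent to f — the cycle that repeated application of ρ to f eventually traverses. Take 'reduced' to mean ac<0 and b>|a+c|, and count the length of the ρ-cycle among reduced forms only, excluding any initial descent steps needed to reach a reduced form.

D = 765, ⌊√D⌋ = 27
river: ρ → (-9,21,9)
river: ρ → (9,15,-15)
river: ρ → (-15,15,9)
river: ρ → (9,21,-9)
river: ρ → (-9,15,15)
river: ρ → (15,15,-9)
ρ-cycle length = 6 (tail of 0 descent steps not counted)

6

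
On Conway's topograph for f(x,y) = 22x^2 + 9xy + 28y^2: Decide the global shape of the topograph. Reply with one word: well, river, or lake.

D = b²−4ac = 9² − 4·22·28 = -2383
D < 0 ⇒ definite ⇒ every region one sign ⇒ single well

well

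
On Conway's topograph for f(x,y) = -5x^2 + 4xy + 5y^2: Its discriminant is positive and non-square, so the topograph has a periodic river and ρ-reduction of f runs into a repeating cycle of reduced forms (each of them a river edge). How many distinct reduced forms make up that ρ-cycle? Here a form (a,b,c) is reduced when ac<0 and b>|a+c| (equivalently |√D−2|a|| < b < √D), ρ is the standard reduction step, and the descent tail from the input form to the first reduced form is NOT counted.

D = 116, ⌊√D⌋ = 10
river: ρ → (5,6,-4)
river: ρ → (-4,10,1)
river: ρ → (1,10,-4)
river: ρ → (-4,6,5)
river: ρ → (5,4,-5)
river: ρ → (-5,6,4)
river: ρ → (4,10,-1)
river: ρ → (-1,10,4)
river: ρ → (4,6,-5)
river: ρ → (-5,4,5)
ρ-cycle length = 10 (tail of 0 descent steps not counted)

10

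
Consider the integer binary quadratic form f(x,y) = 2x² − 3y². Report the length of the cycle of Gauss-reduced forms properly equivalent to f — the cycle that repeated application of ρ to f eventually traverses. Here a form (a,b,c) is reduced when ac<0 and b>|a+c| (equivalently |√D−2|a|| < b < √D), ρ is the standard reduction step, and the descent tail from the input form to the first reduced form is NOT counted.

D = 24, ⌊√D⌋ = 4
descent: ρ → (-3,0,2)
descent: ρ → (2,4,-1)  [lands on river]
river: ρ → (-1,4,2)
ρ-cycle length = 2 (tail of 2 descent steps not counted)

2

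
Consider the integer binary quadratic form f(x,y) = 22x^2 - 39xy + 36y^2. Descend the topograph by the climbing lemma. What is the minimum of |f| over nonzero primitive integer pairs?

translate: b→5 (≡-39 mod 44), so (22,-39,36)→(22,5,19)
flip: (22,5,19)→(19,-5,22)
reduced (well bottom): (19,-5,22) with a≤c, −a<b≤a
well minimum = a = 19

19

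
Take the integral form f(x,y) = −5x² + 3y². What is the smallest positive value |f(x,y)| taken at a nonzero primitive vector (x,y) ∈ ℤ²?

descent: ρ → (3,6,-2)  [lands on river]
river: ρ → (-2,6,3)
closes: descent 1, river 2
min |a| on river = 2

2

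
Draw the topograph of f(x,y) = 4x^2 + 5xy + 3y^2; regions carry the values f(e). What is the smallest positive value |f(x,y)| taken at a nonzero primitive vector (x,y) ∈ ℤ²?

translate: b→-3 (≡5 mod 8), so (4,5,3)→(4,-3,2)
flip: (4,-3,2)→(2,3,4)
translate: b→-1 (≡3 mod 4), so (2,3,4)→(2,-1,3)
reduced (well bottom): (2,-1,3) with a≤c, −a<b≤a
well minimum = a = 2

2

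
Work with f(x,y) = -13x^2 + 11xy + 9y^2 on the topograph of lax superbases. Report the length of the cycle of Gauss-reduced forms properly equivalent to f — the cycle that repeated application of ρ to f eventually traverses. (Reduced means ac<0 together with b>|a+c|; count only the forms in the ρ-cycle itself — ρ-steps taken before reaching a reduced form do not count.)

D = 589, ⌊√D⌋ = 24
river: ρ → (9,7,-15)
river: ρ → (-15,23,1)
river: ρ → (1,23,-15)
river: ρ → (-15,7,9)
river: ρ → (9,11,-13)
river: ρ → (-13,15,7)
river: ρ → (7,13,-15)
river: ρ → (-15,17,5)
river: ρ → (5,23,-3)
river: ρ → (-3,19,19)
river: ρ → (19,19,-3)
river: ρ → (-3,23,5)
river: ρ → (5,17,-15)
river: ρ → (-15,13,7)
river: ρ → (7,15,-13)
river: ρ → (-13,11,9)
ρ-cycle length = 16 (tail of 0 descent steps not counted)

16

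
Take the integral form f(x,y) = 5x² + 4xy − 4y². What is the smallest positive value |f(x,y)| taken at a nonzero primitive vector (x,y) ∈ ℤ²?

river: ρ → (-4,4,5)
river: ρ → (5,6,-3)
river: ρ → (-3,6,5)
river: ρ → (5,4,-4)
closes: descent 0, river 4
min |a| on river = 3

3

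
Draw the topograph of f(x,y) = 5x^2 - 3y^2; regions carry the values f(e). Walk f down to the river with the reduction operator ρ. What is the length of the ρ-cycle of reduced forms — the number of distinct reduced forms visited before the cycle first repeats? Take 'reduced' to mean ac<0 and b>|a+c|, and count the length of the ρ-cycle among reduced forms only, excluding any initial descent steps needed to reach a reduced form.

D = 60, ⌊√D⌋ = 7
descent: ρ → (-3,6,2)  [lands on river]
river: ρ → (2,6,-3)
ρ-cycle length = 2 (tail of 1 descent step not counted)

2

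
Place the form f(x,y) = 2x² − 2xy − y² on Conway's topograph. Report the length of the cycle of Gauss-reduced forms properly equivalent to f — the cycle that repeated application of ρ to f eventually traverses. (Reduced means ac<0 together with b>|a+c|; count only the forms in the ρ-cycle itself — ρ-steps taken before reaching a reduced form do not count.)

D = 12, ⌊√D⌋ = 3
descent: ρ → (-1,2,2)  [lands on river]
river: ρ → (2,2,-1)
ρ-cycle length = 2 (tail of 1 descent step not counted)

2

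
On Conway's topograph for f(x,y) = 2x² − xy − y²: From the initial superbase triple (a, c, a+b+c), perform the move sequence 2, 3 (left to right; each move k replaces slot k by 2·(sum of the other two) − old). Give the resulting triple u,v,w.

start (2,-1,0) = (f(1,0),f(0,1),f(1,1))
replace slot 2: 2·(2+0) − (-1) = 5 → (2,5,0)
replace slot 3: 2·(2+5) − 0 = 14 → (2,5,14)

2,5,14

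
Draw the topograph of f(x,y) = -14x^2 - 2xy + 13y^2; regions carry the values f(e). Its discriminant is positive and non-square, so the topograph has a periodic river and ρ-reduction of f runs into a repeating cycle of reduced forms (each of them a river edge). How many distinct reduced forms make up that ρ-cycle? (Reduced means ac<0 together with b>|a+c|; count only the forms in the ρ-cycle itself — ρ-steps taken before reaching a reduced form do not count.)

D = 732, ⌊√D⌋ = 27
descent: ρ → (13,2,-14)  [lands on river]
river: ρ → (-14,26,1)
river: ρ → (1,26,-14)
river: ρ → (-14,2,13)
river: ρ → (13,24,-3)
river: ρ → (-3,24,13)
ρ-cycle length = 6 (tail of 1 descent step not counted)

6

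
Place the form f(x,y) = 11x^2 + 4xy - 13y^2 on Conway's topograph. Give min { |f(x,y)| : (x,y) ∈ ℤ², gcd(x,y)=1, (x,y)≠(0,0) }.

river: ρ → (-13,22,2)
river: ρ → (2,22,-13)
river: ρ → (-13,4,11)
river: ρ → (11,18,-6)
river: ρ → (-6,18,11)
river: ρ → (11,4,-13)
closes: descent 0, river 6
min |a| on river = 2

2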